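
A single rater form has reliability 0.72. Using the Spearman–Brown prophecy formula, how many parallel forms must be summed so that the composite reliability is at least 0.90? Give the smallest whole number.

4

k ≥ ρ*(1−ρ₁)/(ρ₁(1−ρ*)) = 0.90·0.28 / (0.72·0.10) = 3.500.
Smallest integer k = 4.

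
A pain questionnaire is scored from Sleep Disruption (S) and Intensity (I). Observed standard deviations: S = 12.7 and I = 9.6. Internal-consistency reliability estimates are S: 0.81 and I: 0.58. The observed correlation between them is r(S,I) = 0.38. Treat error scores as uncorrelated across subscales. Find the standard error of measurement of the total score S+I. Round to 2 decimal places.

Var(total) = 253.45 + 92.6592 = 346.109.
True-score variance = 184.098 + 92.6592 = 276.757, so reliability = 0.7996.
Error variance = 346.109 − 276.757 = 69.3523; SEM = √69.3523 = 8.33.

8.33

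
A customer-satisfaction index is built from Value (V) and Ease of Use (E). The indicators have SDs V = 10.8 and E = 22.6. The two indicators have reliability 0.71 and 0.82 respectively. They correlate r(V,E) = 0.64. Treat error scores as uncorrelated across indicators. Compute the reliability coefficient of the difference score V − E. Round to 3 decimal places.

Var(V−E) = 10.8² + 22.6² − 2·10.8·22.6·0.64 = 627.4 − 312.422 = 314.978.
Because errors are independent across components, Cov(Tᵢ,Tⱼ) = Cov(Xᵢ,Xⱼ); the off-diagonal part of the true-score variance is the same as above.
True-score variance = [10.8²·0.71 + 22.6²·0.82] − 312.422 = 501.638 − 312.422 = 189.215.
Reliability = 189.215 / 314.978 = 0.601.

0.601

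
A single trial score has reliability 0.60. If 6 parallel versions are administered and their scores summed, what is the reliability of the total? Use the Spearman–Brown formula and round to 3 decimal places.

ρ_k = kρ / (1 + (k−1)ρ) = 6·0.60 / (1 + 5·0.60) = 3.600 / 4.000 = 0.900.

0.900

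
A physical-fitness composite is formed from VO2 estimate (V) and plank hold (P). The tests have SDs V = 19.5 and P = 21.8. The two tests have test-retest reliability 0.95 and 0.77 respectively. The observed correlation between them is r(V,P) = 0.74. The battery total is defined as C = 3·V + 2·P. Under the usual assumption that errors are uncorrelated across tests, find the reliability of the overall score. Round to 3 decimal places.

Var(C) = 3²·19.5² + 2²·21.8² + 2·[6·19.5·21.8·0.74] = 5323.21 + 3774.89 = 9098.1.
Because errors are independent across components, Cov(Tᵢ,Tⱼ) = Cov(Xᵢ,Xⱼ); the off-diagonal part of the true-score variance is the same as above.
True-score variance = [3²·19.5²·0.95 + 2²·21.8²·0.77] + 3774.89 = 4714.88 + 3774.89 = 8489.76.
Reliability = 8489.76 / 9098.1 = 0.933.

0.933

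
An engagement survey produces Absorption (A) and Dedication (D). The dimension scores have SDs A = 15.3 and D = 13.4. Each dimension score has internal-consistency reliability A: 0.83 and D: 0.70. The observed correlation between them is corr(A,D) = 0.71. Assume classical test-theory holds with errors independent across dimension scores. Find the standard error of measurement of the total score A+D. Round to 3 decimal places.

Var(total) = 413.65 + 291.128 = 704.778.
True-score variance = 319.987 + 291.128 = 611.115, so reliability = 0.8671.
Error variance = 704.778 − 611.115 = 93.6633; SEM = √93.6633 = 9.678.

9.678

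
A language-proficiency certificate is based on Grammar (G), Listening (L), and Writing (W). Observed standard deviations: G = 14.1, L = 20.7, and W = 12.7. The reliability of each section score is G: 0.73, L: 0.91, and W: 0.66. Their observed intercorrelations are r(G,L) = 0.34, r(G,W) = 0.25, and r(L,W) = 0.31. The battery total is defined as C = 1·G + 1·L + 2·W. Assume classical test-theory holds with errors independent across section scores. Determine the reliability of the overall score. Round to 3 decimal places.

0.842

Var(C) = 14.1² + 20.7² + 2²·12.7² + 2·[14.1·20.7·0.34 + 2·14.1·12.7·0.25 + 2·20.7·12.7·0.31] = 1272.46 + 703.525 = 1975.99.
With uncorrelated errors the cross-covariances are all true-score covariance, so they carry over unchanged; only the diagonal terms shrink to ρᵢσᵢ².
True-score variance = [14.1²·0.73 + 20.7²·0.91 + 2²·12.7²·0.66] + 703.525 = 960.863 + 703.525 = 1664.39.
Reliability = 1664.39 / 1975.99 = 0.842.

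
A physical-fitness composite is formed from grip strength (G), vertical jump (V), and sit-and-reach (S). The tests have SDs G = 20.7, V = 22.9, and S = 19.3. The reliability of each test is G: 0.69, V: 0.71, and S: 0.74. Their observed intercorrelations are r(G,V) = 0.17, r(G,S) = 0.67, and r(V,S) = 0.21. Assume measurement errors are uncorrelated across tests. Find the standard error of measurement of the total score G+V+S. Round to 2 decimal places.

Var(total) = 1325.39 + 882.141 = 2207.53.
True-score variance = 943.632 + 882.141 = 1825.77, so reliability = 0.8271.
Error variance = 2207.53 − 1825.77 = 381.758; SEM = √381.758 = 19.54.

19.54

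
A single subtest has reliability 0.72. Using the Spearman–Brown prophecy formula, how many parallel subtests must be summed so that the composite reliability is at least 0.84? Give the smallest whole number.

k ≥ ρ*(1−ρ₁)/(ρ₁(1−ρ*)) = 0.84·0.28 / (0.72·0.16) = 2.042.
Smallest integer k = 3.

3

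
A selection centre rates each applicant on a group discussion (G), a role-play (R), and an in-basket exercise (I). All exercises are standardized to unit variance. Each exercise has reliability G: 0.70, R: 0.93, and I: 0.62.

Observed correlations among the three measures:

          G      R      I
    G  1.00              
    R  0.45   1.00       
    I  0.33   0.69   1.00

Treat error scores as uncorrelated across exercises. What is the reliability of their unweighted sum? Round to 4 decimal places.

0.8737

Var(G+R+I) = 3 + 2·[0.45 + 0.33 + 0.69] = 3 + 2.94 = 5.94.
Because errors are independent across components, Cov(Tᵢ,Tⱼ) = Cov(Xᵢ,Xⱼ); the off-diagonal part of the true-score variance is the same as above.
True-score variance = [0.70 + 0.93 + 0.62] + 2.94 = 2.25 + 2.94 = 5.19.
Reliability = 5.19 / 5.94 = 0.8737.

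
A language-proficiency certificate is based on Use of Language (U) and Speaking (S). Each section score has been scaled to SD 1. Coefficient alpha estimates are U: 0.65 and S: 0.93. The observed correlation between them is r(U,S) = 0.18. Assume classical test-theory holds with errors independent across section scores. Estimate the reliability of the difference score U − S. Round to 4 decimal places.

Var(U−S) = 1 + 1 − 2·0.18 = 2 − 0.36 = 1.64.
With uncorrelated errors the cross-covariances are all true-score covariance, so they carry over unchanged; only the diagonal terms shrink to ρᵢσᵢ².
True-score variance = [0.65 + 0.93] − 0.36 = 1.58 − 0.36 = 1.22.
Reliability = 1.22 / 1.64 = 0.7439.

0.7439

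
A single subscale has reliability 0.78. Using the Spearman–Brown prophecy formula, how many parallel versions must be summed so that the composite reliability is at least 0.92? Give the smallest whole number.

k ≥ ρ*(1−ρ₁)/(ρ₁(1−ρ*)) = 0.92·0.22 / (0.78·0.08) = 3.244.
Smallest integer k = 4.

4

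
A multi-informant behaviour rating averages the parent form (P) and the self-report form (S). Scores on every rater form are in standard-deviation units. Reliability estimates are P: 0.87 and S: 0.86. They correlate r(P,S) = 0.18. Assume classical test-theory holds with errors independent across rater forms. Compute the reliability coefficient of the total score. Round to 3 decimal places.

Var(P+S) = 2 + 2·[0.18] = 2 + 0.36 = 2.36.
With uncorrelated errors the cross-covariances are all true-score covariance, so they carry over unchanged; only the diagonal terms shrink to ρᵢσᵢ².
True-score variance = [0.87 + 0.86] + 0.36 = 1.73 + 0.36 = 2.09.
Reliability = 2.09 / 2.36 = 0.886.

0.886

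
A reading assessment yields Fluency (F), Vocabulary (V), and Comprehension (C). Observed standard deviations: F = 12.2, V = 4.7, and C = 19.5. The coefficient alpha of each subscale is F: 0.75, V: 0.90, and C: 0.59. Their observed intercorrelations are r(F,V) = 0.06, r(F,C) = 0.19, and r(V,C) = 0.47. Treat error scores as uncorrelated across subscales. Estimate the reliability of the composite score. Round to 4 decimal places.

Var(F+V+C) = 12.2² + 4.7² + 19.5² + 2·[12.2·4.7·0.06 + 12.2·19.5·0.19 + 4.7·19.5·0.47] = 551.18 + 183.434 = 734.614.
Under uncorrelated errors the observed covariances equal the true-score covariances, so only the own-variance terms attenuate.
True-score variance = [12.2²·0.75 + 4.7²·0.90 + 19.5²·0.59] + 183.434 = 355.858 + 183.434 = 539.292.
Reliability = 539.292 / 734.614 = 0.7341.

0.7341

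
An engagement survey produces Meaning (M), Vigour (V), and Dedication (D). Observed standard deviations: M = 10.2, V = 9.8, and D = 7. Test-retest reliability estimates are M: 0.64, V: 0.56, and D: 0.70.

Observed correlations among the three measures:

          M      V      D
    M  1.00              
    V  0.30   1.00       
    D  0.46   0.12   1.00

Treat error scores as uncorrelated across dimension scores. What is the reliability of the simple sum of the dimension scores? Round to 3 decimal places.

Var(M+V+D) = 10.2² + 9.8² + 7² + 2·[10.2·9.8·0.30 + 10.2·7·0.46 + 9.8·7·0.12] = 249.08 + 142.128 = 391.208.
Under uncorrelated errors the observed covariances equal the true-score covariances, so only the own-variance terms attenuate.
True-score variance = [10.2²·0.64 + 9.8²·0.56 + 7²·0.70] + 142.128 = 154.668 + 142.128 = 296.796.
Reliability = 296.796 / 391.208 = 0.759.

0.759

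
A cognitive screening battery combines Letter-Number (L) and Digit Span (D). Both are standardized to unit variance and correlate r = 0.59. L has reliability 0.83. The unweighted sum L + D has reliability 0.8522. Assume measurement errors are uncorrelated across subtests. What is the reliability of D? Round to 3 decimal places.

Var(L+D) = 2 + 2·0.59 = 3.180.
True-score variance = ρ_L + ρ_D + 2·0.59, so 0.8522 = (0.83 + ρ_D + 1.18) / 3.180.
ρ_D = 0.8522·3.180 − 0.83 − 1.18 = 0.700.

0.700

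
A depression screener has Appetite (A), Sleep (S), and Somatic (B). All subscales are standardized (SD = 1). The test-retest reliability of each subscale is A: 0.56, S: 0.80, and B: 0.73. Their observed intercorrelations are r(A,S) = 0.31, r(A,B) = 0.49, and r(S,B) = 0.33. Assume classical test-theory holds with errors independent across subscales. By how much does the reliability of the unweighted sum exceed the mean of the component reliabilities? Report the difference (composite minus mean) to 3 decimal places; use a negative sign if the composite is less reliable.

0.130

Var(sum) = 3 + 2.26 = 5.26; true-score variance = 2.09 + 2.26 = 4.35; composite reliability = 0.8270.
Mean component reliability = 0.6967.
Difference = 0.8270 − 0.6967 = 0.130.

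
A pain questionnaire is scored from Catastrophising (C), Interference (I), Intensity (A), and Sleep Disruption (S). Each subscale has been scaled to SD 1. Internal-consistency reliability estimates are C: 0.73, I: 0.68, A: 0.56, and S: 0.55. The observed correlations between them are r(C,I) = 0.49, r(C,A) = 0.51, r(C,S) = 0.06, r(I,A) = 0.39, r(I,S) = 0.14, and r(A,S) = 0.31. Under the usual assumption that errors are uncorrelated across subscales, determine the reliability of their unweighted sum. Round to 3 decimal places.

Var(C+I+A+S) = 4 + 2·[0.49 + 0.51 + 0.06 + 0.39 + 0.14 + 0.31] = 4 + 3.8 = 7.8.
Because errors are independent across components, Cov(Tᵢ,Tⱼ) = Cov(Xᵢ,Xⱼ); the off-diagonal part of the true-score variance is the same as above.
True-score variance = [0.73 + 0.68 + 0.56 + 0.55] + 3.8 = 2.52 + 3.8 = 6.32.
Reliability = 6.32 / 7.8 = 0.810.

0.810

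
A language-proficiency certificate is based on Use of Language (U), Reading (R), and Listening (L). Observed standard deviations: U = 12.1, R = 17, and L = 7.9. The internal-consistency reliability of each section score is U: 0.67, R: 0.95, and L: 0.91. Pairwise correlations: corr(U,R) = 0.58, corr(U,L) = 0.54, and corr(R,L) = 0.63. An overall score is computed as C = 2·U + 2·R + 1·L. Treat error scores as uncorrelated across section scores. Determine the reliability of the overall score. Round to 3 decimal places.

Var(C) = 2²·12.1² + 2²·17² + 7.9² + 2·[4·12.1·17·0.58 + 2·12.1·7.9·0.54 + 2·17·7.9·0.63] = 1804.05 + 1499.36 = 3303.41.
Under uncorrelated errors the observed covariances equal the true-score covariances, so only the own-variance terms attenuate.
True-score variance = [2²·12.1²·0.67 + 2²·17²·0.95 + 7.9²·0.91] + 1499.36 = 1547.37 + 1499.36 = 3046.73.
Reliability = 3046.73 / 3303.41 = 0.922.

0.922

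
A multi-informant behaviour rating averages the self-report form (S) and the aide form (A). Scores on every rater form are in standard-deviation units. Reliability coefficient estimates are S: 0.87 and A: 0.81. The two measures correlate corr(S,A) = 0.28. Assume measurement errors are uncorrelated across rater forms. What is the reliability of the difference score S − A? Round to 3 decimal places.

Var(S−A) = 1 + 1 − 2·0.28 = 2 − 0.56 = 1.44.
Under uncorrelated errors the observed covariances equal the true-score covariances, so only the own-variance terms attenuate.
True-score variance = [0.87 + 0.81] − 0.56 = 1.68 − 0.56 = 1.12.
Reliability = 1.12 / 1.44 = 0.778.

0.778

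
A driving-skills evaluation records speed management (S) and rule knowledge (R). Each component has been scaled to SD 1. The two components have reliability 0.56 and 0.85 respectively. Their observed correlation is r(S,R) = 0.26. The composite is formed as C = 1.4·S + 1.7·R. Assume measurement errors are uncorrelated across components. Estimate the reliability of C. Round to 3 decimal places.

Var(C) = 1.4² + 1.7² + 2·[2.38·0.26] = 4.85 + 1.2376 = 6.0876.
Under uncorrelated errors the observed covariances equal the true-score covariances, so only the own-variance terms attenuate.
True-score variance = [1.4²·0.56 + 1.7²·0.85] + 1.2376 = 3.5541 + 1.2376 = 4.7917.
Reliability = 4.7917 / 6.0876 = 0.787.

0.787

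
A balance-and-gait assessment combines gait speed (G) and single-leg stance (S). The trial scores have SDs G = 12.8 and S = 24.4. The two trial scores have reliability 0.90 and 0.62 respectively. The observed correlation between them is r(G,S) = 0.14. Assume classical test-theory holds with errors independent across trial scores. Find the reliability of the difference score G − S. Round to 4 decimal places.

Var(G−S) = 12.8² + 24.4² − 2·12.8·24.4·0.14 = 759.2 − 87.4496 = 671.75.
With uncorrelated errors the cross-covariances are all true-score covariance, so they carry over unchanged; only the diagonal terms shrink to ρᵢσᵢ².
True-score variance = [12.8²·0.90 + 24.4²·0.62] − 87.4496 = 516.579 − 87.4496 = 429.13.
Reliability = 429.13 / 671.75 = 0.6388.

0.6388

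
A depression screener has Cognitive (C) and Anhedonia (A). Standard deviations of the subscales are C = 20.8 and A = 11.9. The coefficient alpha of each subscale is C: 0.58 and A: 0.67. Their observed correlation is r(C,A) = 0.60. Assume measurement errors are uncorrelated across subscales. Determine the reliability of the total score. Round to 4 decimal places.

Var(C+A) = 20.8² + 11.9² + 2·[20.8·11.9·0.60] = 574.25 + 297.024 = 871.274.
Under uncorrelated errors the observed covariances equal the true-score covariances, so only the own-variance terms attenuate.
True-score variance = [20.8²·0.58 + 11.9²·0.67] + 297.024 = 345.81 + 297.024 = 642.834.
Reliability = 642.834 / 871.274 = 0.7378.

0.7378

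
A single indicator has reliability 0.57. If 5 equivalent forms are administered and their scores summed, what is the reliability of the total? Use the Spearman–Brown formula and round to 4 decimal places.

ρ_k = kρ / (1 + (k−1)ρ) = 5·0.57 / (1 + 4·0.57) = 2.850 / 3.280 = 0.8689.

0.8689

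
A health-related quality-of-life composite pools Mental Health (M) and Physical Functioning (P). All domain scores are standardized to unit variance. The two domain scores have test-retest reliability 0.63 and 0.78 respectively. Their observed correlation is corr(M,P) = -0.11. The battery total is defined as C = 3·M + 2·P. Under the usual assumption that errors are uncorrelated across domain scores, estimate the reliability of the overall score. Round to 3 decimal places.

0.640

Var(C) = 3² + 2² + 2·[6·(-0.11)] = 13 − 1.32 = 11.68.
With uncorrelated errors the cross-covariances are all true-score covariance, so they carry over unchanged; only the diagonal terms shrink to ρᵢσᵢ².
True-score variance = [3²·0.63 + 2²·0.78] − 1.32 = 8.79 − 1.32 = 7.47.
Reliability = 7.47 / 11.68 = 0.640.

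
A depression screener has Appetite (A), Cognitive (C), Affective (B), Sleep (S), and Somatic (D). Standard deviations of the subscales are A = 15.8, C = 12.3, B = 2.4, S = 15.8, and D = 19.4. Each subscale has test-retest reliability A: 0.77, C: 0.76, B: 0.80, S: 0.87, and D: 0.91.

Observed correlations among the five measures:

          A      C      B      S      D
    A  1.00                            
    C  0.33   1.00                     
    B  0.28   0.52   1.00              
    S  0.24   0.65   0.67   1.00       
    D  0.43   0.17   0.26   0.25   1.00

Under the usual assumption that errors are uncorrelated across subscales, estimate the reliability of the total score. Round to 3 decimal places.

0.925

Var(A+C+B+S+D) = 15.8² + 12.3² + 2.4² + 15.8² + 19.4² + 2·[15.8·12.3·0.33 + 15.8·2.4·0.28 + 15.8·15.8·0.24 + 15.8·19.4·0.43 + 12.3·2.4·0.52 + 12.3·15.8·0.65 + 12.3·19.4·0.17 + 2.4·15.8·0.67 + 2.4·19.4·0.26 + 15.8·19.4·0.25] = 1032.69 + 1125.69 = 2158.38.
With uncorrelated errors the cross-covariances are all true-score covariance, so they carry over unchanged; only the diagonal terms shrink to ρᵢσᵢ².
True-score variance = [15.8²·0.77 + 12.3²·0.76 + 2.4²·0.80 + 15.8²·0.87 + 19.4²·0.91] + 1125.69 = 871.486 + 1125.69 = 1997.18.
Reliability = 1997.18 / 2158.38 = 0.925.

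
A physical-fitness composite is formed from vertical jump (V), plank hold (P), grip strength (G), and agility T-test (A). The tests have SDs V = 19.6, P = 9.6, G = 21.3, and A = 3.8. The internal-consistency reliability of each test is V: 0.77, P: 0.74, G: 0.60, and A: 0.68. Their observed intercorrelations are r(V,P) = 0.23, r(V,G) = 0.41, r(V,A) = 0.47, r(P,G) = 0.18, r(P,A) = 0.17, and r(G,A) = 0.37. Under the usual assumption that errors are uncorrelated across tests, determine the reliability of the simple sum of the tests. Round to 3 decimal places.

Var(V+P+G+A) = 19.6² + 9.6² + 21.3² + 3.8² + 2·[19.6·9.6·0.23 + 19.6·21.3·0.41 + 19.6·3.8·0.47 + 9.6·21.3·0.18 + 9.6·3.8·0.17 + 21.3·3.8·0.37] = 944.45 + 644.81 = 1589.26.
With uncorrelated errors the cross-covariances are all true-score covariance, so they carry over unchanged; only the diagonal terms shrink to ρᵢσᵢ².
True-score variance = [19.6²·0.77 + 9.6²·0.74 + 21.3²·0.60 + 3.8²·0.68] + 644.81 = 646.035 + 644.81 = 1290.84.
Reliability = 1290.84 / 1589.26 = 0.812.

0.812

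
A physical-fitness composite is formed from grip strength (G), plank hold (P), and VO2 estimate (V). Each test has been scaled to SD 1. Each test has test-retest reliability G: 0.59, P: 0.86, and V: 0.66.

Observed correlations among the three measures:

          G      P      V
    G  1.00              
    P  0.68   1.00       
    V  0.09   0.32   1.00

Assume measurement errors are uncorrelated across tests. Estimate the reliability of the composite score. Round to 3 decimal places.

0.828

Var(G+P+V) = 3 + 2·[0.68 + 0.09 + 0.32] = 3 + 2.18 = 5.18.
Under uncorrelated errors the observed covariances equal the true-score covariances, so only the own-variance terms attenuate.
True-score variance = [0.59 + 0.86 + 0.66] + 2.18 = 2.11 + 2.18 = 4.29.
Reliability = 4.29 / 5.18 = 0.828.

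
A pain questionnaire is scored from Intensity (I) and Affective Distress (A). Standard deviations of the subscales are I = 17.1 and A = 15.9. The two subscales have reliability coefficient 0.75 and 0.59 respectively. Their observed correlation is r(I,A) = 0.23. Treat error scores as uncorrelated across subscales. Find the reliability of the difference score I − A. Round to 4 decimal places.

Var(I−A) = 17.1² + 15.9² − 2·17.1·15.9·0.23 = 545.22 − 125.069 = 420.151.
Under uncorrelated errors the observed covariances equal the true-score covariances, so only the own-variance terms attenuate.
True-score variance = [17.1²·0.75 + 15.9²·0.59] − 125.069 = 368.465 − 125.069 = 243.396.
Reliability = 243.396 / 420.151 = 0.5793.

0.5793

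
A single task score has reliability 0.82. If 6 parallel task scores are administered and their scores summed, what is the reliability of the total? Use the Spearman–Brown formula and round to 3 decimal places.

0.965

ρ_k = kρ / (1 + (k−1)ρ) = 6·0.82 / (1 + 5·0.82) = 4.920 / 5.100 = 0.965.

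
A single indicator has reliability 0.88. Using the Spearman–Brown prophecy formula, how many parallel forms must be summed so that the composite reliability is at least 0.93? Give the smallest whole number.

k ≥ ρ*(1−ρ₁)/(ρ₁(1−ρ*)) = 0.93·0.12 / (0.88·0.07) = 1.812.
Smallest integer k = 2.

2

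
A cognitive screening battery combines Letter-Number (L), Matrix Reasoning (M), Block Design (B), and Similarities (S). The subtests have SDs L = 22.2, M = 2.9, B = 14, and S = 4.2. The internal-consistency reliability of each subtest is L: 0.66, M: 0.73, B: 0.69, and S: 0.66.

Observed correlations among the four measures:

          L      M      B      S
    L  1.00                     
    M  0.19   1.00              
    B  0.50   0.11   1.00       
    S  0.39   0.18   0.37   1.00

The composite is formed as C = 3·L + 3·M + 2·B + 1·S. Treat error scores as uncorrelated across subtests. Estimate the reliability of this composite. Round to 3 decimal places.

0.771

Var(C) = 3²·22.2² + 3²·2.9² + 2²·14² + 4.2² + 2·[9·22.2·2.9·0.19 + 6·22.2·14·0.50 + 3·22.2·4.2·0.39 + 6·2.9·14·0.11 + 3·2.9·4.2·0.18 + 2·14·4.2·0.37] = 5312.89 + 2456.93 = 7769.82.
Under uncorrelated errors the observed covariances equal the true-score covariances, so only the own-variance terms attenuate.
True-score variance = [3²·22.2²·0.66 + 3²·2.9²·0.73 + 2²·14²·0.69 + 4.2²·0.66] + 2456.93 = 3535.33 + 2456.93 = 5992.26.
Reliability = 5992.26 / 7769.82 = 0.771.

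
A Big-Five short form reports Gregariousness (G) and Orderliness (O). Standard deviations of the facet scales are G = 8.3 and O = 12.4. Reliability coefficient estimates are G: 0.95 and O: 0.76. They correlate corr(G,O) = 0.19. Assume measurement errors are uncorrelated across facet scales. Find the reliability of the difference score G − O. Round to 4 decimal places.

0.7802

Var(G−O) = 8.3² + 12.4² − 2·8.3·12.4·0.19 = 222.65 − 39.1096 = 183.54.
Because errors are independent across components, Cov(Tᵢ,Tⱼ) = Cov(Xᵢ,Xⱼ); the off-diagonal part of the true-score variance is the same as above.
True-score variance = [8.3²·0.95 + 12.4²·0.76] − 39.1096 = 182.303 − 39.1096 = 143.194.
Reliability = 143.194 / 183.54 = 0.7802.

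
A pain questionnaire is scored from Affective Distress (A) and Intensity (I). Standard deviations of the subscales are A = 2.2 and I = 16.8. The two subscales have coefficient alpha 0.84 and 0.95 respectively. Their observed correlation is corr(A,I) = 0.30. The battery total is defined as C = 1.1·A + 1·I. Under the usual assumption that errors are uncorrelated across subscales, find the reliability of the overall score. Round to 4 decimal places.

0.9518

Var(C) = 1.1²·2.2² + 16.8² + 2·[1.1·2.2·16.8·0.30] = 288.096 + 24.3936 = 312.49.
With uncorrelated errors the cross-covariances are all true-score covariance, so they carry over unchanged; only the diagonal terms shrink to ρᵢσᵢ².
True-score variance = [1.1²·2.2²·0.84 + 16.8²·0.95] + 24.3936 = 273.047 + 24.3936 = 297.441.
Reliability = 297.441 / 312.49 = 0.9518.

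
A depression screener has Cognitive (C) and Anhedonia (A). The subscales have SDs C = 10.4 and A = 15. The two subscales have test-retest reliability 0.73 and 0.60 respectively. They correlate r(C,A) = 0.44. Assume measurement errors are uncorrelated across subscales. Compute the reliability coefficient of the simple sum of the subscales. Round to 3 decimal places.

Var(C+A) = 10.4² + 15² + 2·[10.4·15·0.44] = 333.16 + 137.28 = 470.44.
With uncorrelated errors the cross-covariances are all true-score covariance, so they carry over unchanged; only the diagonal terms shrink to ρᵢσᵢ².
True-score variance = [10.4²·0.73 + 15²·0.60] + 137.28 = 213.957 + 137.28 = 351.237.
Reliability = 351.237 / 470.44 = 0.747.

0.747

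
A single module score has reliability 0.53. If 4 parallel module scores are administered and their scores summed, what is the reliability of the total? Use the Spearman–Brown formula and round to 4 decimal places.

0.8185

ρ_k = kρ / (1 + (k−1)ρ) = 4·0.53 / (1 + 3·0.53) = 2.120 / 2.590 = 0.8185.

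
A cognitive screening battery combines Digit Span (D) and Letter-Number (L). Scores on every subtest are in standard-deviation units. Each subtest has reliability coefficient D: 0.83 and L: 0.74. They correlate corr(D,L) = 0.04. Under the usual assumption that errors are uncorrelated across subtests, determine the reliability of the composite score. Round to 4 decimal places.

Var(D+L) = 2 + 2·[0.04] = 2 + 0.08 = 2.08.
With uncorrelated errors the cross-covariances are all true-score covariance, so they carry over unchanged; only the diagonal terms shrink to ρᵢσᵢ².
True-score variance = [0.83 + 0.74] + 0.08 = 1.57 + 0.08 = 1.65.
Reliability = 1.65 / 2.08 = 0.7933.

0.7933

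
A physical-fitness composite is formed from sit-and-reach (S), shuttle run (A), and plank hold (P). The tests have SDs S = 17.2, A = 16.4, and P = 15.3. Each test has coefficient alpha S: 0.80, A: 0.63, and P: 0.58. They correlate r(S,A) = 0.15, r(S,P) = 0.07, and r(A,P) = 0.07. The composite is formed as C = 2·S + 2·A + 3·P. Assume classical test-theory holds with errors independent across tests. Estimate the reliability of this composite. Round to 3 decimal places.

0.704

Var(C) = 2²·17.2² + 2²·16.4² + 3²·15.3² + 2·[4·17.2·16.4·0.15 + 6·17.2·15.3·0.07 + 6·16.4·15.3·0.07] = 4366.01 + 770.323 = 5136.33.
Under uncorrelated errors the observed covariances equal the true-score covariances, so only the own-variance terms attenuate.
True-score variance = [2²·17.2²·0.80 + 2²·16.4²·0.63 + 3²·15.3²·0.58] + 770.323 = 2846.42 + 770.323 = 3616.74.
Reliability = 3616.74 / 5136.33 = 0.704.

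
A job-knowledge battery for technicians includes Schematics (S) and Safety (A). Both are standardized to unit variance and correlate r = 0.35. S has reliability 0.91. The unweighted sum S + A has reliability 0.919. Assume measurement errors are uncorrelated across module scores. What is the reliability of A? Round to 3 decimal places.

Var(S+A) = 2 + 2·0.35 = 2.700.
True-score variance = ρ_S + ρ_A + 2·0.35, so 0.919 = (0.91 + ρ_A + 0.70) / 2.700.
ρ_A = 0.919·2.700 − 0.91 − 0.70 = 0.871.

0.871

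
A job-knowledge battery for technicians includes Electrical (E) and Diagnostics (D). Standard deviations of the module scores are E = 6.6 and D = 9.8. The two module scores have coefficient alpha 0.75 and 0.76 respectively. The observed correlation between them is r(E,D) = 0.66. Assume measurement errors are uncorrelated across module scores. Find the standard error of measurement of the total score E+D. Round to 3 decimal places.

5.826

Var(total) = 139.6 + 85.3776 = 224.978.
True-score variance = 105.66 + 85.3776 = 191.038, so reliability = 0.8491.
Error variance = 224.978 − 191.038 = 33.9396; SEM = √33.9396 = 5.826.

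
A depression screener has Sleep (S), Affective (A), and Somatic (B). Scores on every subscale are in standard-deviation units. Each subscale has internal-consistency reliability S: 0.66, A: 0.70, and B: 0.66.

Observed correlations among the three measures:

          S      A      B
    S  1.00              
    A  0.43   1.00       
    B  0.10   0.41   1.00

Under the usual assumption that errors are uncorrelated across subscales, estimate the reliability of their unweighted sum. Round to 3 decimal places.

0.799

Var(S+A+B) = 3 + 2·[0.43 + 0.10 + 0.41] = 3 + 1.88 = 4.88.
Under uncorrelated errors the observed covariances equal the true-score covariances, so only the own-variance terms attenuate.
True-score variance = [0.66 + 0.70 + 0.66] + 1.88 = 2.02 + 1.88 = 3.9.
Reliability = 3.9 / 4.88 = 0.799.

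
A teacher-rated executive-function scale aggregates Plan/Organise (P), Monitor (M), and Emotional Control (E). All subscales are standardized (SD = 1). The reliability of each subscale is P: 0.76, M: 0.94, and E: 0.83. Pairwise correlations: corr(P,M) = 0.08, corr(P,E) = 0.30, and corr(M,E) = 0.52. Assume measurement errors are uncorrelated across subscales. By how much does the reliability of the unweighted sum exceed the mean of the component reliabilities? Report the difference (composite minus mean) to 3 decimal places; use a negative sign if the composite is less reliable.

0.059

Var(sum) = 3 + 1.8 = 4.8; true-score variance = 2.53 + 1.8 = 4.33; composite reliability = 0.9021.
Mean component reliability = 0.8433.
Difference = 0.9021 − 0.8433 = 0.059.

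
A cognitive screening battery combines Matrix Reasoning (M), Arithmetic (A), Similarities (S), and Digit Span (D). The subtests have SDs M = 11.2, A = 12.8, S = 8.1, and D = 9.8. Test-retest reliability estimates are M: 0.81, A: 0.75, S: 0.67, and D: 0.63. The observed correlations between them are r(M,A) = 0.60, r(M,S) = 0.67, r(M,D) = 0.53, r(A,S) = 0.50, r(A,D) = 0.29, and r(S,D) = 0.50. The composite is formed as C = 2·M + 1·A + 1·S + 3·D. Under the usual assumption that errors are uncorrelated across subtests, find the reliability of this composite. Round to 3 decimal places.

0.861

Var(C) = 2²·11.2² + 12.8² + 8.1² + 3²·9.8² + 2·[2·11.2·12.8·0.60 + 2·11.2·8.1·0.67 + 6·11.2·9.8·0.53 + 12.8·8.1·0.50 + 3·12.8·9.8·0.29 + 3·8.1·9.8·0.50] = 1595.57 + 1845.35 = 3440.92.
Because errors are independent across components, Cov(Tᵢ,Tⱼ) = Cov(Xᵢ,Xⱼ); the off-diagonal part of the true-score variance is the same as above.
True-score variance = [2²·11.2²·0.81 + 12.8²·0.75 + 8.1²·0.67 + 3²·9.8²·0.63] + 1845.35 = 1117.81 + 1845.35 = 2963.16.
Reliability = 2963.16 / 3440.92 = 0.861.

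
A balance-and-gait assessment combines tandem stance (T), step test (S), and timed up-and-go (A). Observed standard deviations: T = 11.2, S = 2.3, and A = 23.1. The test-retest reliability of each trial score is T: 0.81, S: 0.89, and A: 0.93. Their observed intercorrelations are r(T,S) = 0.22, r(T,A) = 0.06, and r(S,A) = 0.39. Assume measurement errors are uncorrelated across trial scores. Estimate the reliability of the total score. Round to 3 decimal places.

0.917

Var(T+S+A) = 11.2² + 2.3² + 23.1² + 2·[11.2·2.3·0.22 + 11.2·23.1·0.06 + 2.3·23.1·0.39] = 664.34 + 83.8222 = 748.162.
Under uncorrelated errors the observed covariances equal the true-score covariances, so only the own-variance terms attenuate.
True-score variance = [11.2²·0.81 + 2.3²·0.89 + 23.1²·0.93] + 83.8222 = 602.572 + 83.8222 = 686.394.
Reliability = 686.394 / 748.162 = 0.917.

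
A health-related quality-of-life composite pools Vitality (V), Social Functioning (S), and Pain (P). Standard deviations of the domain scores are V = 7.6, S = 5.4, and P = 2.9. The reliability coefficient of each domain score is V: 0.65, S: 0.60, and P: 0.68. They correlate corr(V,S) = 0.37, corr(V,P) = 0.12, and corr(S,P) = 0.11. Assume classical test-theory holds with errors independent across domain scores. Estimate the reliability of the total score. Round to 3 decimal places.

0.743

Var(V+S+P) = 7.6² + 5.4² + 2.9² + 2·[7.6·5.4·0.37 + 7.6·2.9·0.12 + 5.4·2.9·0.11] = 95.33 + 39.1044 = 134.434.
Under uncorrelated errors the observed covariances equal the true-score covariances, so only the own-variance terms attenuate.
True-score variance = [7.6²·0.65 + 5.4²·0.60 + 2.9²·0.68] + 39.1044 = 60.7588 + 39.1044 = 99.8632.
Reliability = 99.8632 / 134.434 = 0.743.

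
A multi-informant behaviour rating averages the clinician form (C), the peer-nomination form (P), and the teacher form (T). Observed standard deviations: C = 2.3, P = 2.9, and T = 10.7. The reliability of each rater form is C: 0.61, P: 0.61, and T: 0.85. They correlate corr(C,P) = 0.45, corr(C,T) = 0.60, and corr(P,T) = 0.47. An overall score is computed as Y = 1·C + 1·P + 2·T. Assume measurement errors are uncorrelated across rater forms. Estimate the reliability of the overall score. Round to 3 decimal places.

0.876

Var(Y) = 2.3² + 2.9² + 2²·10.7² + 2·[2.3·2.9·0.45 + 2·2.3·10.7·0.60 + 2·2.9·10.7·0.47] = 471.66 + 123.403 = 595.063.
Because errors are independent across components, Cov(Tᵢ,Tⱼ) = Cov(Xᵢ,Xⱼ); the off-diagonal part of the true-score variance is the same as above.
True-score variance = [2.3²·0.61 + 2.9²·0.61 + 2²·10.7²·0.85] + 123.403 = 397.623 + 123.403 = 521.026.
Reliability = 521.026 / 595.063 = 0.876.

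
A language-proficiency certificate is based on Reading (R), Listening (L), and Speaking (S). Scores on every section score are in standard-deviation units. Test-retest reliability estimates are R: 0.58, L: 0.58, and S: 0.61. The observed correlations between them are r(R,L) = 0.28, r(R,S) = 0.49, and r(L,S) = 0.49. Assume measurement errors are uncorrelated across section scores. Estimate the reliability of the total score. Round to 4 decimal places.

Var(R+L+S) = 3 + 2·[0.28 + 0.49 + 0.49] = 3 + 2.52 = 5.52.
With uncorrelated errors the cross-covariances are all true-score covariance, so they carry over unchanged; only the diagonal terms shrink to ρᵢσᵢ².
True-score variance = [0.58 + 0.58 + 0.61] + 2.52 = 1.77 + 2.52 = 4.29.
Reliability = 4.29 / 5.52 = 0.7772.

0.7772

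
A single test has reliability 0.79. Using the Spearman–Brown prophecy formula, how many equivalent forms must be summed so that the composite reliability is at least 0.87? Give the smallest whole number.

2

k ≥ ρ*(1−ρ₁)/(ρ₁(1−ρ*)) = 0.87·0.21 / (0.79·0.13) = 1.779.
Smallest integer k = 2.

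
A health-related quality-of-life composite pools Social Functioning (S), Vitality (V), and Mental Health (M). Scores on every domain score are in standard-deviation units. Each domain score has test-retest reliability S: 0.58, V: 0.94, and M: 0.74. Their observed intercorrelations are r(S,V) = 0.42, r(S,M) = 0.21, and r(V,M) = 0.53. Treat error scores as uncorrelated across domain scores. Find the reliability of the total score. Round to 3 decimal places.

0.861

Var(S+V+M) = 3 + 2·[0.42 + 0.21 + 0.53] = 3 + 2.32 = 5.32.
With uncorrelated errors the cross-covariances are all true-score covariance, so they carry over unchanged; only the diagonal terms shrink to ρᵢσᵢ².
True-score variance = [0.58 + 0.94 + 0.74] + 2.32 = 2.26 + 2.32 = 4.58.
Reliability = 4.58 / 5.32 = 0.861.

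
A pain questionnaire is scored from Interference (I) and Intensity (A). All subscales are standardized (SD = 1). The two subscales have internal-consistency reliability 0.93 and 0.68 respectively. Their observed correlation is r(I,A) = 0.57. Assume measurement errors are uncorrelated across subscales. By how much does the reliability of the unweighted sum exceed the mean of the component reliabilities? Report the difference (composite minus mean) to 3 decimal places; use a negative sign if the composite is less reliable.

Var(sum) = 2 + 1.14 = 3.14; true-score variance = 1.61 + 1.14 = 2.75; composite reliability = 0.8758.
Mean component reliability = 0.8050.
Difference = 0.8758 − 0.8050 = 0.071.

0.071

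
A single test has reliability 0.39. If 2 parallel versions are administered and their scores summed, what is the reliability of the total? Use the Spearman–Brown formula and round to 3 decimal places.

0.561

ρ_k = kρ / (1 + (k−1)ρ) = 2·0.39 / (1 + 1·0.39) = 0.780 / 1.390 = 0.561.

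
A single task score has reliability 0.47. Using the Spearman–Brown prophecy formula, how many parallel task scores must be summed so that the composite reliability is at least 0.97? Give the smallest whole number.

k ≥ ρ*(1−ρ₁)/(ρ₁(1−ρ*)) = 0.97·0.53 / (0.47·0.03) = 36.461.
Smallest integer k = 37.

37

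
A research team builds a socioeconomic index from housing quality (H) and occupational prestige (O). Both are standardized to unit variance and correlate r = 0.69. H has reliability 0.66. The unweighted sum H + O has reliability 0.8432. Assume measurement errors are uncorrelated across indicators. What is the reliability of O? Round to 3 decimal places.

0.810

Var(H+O) = 2 + 2·0.69 = 3.380.
True-score variance = ρ_H + ρ_O + 2·0.69, so 0.8432 = (0.66 + ρ_O + 1.38) / 3.380.
ρ_O = 0.8432·3.380 − 0.66 − 1.38 = 0.810.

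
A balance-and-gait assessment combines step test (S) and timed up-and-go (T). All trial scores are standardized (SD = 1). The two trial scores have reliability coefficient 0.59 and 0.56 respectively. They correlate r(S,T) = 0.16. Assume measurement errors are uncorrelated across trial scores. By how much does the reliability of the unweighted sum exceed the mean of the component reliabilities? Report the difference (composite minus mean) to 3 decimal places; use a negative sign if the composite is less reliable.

0.059

Var(sum) = 2 + 0.32 = 2.32; true-score variance = 1.15 + 0.32 = 1.47; composite reliability = 0.6336.
Mean component reliability = 0.5750.
Difference = 0.6336 − 0.5750 = 0.059.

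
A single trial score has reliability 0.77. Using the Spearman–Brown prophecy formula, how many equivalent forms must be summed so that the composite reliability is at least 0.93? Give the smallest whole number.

4

k ≥ ρ*(1−ρ₁)/(ρ₁(1−ρ*)) = 0.93·0.23 / (0.77·0.07) = 3.968.
Smallest integer k = 4.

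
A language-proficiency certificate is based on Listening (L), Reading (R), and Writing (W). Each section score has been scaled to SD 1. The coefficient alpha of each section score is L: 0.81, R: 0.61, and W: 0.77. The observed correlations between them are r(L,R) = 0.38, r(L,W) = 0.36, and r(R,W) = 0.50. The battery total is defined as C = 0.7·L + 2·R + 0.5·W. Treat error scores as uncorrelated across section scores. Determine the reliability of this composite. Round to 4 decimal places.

0.7576

Var(C) = 0.7² + 2² + 0.5² + 2·[1.4·0.38 + 0.35·0.36 + 0.50] = 4.74 + 2.316 = 7.056.
Because errors are independent across components, Cov(Tᵢ,Tⱼ) = Cov(Xᵢ,Xⱼ); the off-diagonal part of the true-score variance is the same as above.
True-score variance = [0.7²·0.81 + 2²·0.61 + 0.5²·0.77] + 2.316 = 3.0294 + 2.316 = 5.3454.
Reliability = 5.3454 / 7.056 = 0.7576.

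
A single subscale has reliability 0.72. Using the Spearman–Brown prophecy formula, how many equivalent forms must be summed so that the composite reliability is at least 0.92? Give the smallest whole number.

5

k ≥ ρ*(1−ρ₁)/(ρ₁(1−ρ*)) = 0.92·0.28 / (0.72·0.08) = 4.472.
Smallest integer k = 5.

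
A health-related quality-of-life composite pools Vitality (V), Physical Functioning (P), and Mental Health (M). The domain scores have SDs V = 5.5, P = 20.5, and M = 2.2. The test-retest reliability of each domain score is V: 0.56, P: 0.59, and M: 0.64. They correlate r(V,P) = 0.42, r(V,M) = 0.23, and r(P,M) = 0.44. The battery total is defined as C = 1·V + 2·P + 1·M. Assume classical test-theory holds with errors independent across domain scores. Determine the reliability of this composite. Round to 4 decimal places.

Var(C) = 5.5² + 2²·20.5² + 2.2² + 2·[2·5.5·20.5·0.42 + 5.5·2.2·0.23 + 2·20.5·2.2·0.44] = 1716.09 + 274.362 = 1990.45.
Under uncorrelated errors the observed covariances equal the true-score covariances, so only the own-variance terms attenuate.
True-score variance = [5.5²·0.56 + 2²·20.5²·0.59 + 2.2²·0.64] + 274.362 = 1011.83 + 274.362 = 1286.19.
Reliability = 1286.19 / 1990.45 = 0.6462.

0.6462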